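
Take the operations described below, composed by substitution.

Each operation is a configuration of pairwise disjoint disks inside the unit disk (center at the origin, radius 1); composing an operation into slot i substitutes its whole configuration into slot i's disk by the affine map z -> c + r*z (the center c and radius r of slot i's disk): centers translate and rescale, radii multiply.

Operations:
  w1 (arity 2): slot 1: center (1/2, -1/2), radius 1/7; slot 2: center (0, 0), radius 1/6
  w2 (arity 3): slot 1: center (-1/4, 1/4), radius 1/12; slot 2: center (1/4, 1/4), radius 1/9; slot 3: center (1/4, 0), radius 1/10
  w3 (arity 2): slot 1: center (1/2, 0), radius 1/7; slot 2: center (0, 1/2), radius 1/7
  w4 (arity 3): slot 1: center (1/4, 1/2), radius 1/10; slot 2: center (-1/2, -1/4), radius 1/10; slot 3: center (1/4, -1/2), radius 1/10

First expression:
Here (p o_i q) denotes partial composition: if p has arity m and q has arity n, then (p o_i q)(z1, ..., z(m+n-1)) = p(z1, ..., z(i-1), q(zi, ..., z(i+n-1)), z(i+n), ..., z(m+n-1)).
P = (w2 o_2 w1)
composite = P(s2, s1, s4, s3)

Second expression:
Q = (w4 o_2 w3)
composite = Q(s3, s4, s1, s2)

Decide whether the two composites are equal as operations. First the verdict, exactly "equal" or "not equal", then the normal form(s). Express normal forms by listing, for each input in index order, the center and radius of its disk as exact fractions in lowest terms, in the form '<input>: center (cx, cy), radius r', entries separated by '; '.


Normal form of the first expression: s1: center (11/36, 7/36), radius 1/63; s2: center (-1/4, 1/4), radius 1/12; s3: center (1/4, 0), radius 1/10; s4: center (1/4, 1/4), radius 1/54
Normal form of the second expression: s1: center (-1/2, -1/5), radius 1/70; s2: center (1/4, -1/2), radius 1/10; s3: center (1/4, 1/2), radius 1/10; s4: center (-9/20, -1/4), radius 1/70
Distinct normal forms: not equal.

not equal — first s1: center (11/36, 7/36), radius 1/63; s2: center (-1/4, 1/4), radius 1/12; s3: center (1/4, 0), radius 1/10; s4: center (1/4, 1/4), radius 1/54, second s1: center (-1/2, -1/5), radius 1/70; s2: center (1/4, -1/2), radius 1/10; s3: center (1/4, 1/2), radius 1/10; s4: center (-9/20, -1/4), radius 1/70


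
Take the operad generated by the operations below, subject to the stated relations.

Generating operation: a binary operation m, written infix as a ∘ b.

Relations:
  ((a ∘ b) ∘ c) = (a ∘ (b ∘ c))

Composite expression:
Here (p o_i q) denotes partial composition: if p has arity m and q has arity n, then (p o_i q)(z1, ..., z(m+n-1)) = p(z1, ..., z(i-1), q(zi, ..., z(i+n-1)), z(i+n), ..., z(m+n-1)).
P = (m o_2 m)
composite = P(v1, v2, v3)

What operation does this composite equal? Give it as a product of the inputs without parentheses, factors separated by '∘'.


v1 ∘ v2 ∘ v3

Under associativity of m, the answer is the v's in reading order.
(v2 ∘ v3) flattens to v2 ∘ v3
(v1 ∘ (v2 ∘ v3)) flattens to v1 ∘ v2 ∘ v3


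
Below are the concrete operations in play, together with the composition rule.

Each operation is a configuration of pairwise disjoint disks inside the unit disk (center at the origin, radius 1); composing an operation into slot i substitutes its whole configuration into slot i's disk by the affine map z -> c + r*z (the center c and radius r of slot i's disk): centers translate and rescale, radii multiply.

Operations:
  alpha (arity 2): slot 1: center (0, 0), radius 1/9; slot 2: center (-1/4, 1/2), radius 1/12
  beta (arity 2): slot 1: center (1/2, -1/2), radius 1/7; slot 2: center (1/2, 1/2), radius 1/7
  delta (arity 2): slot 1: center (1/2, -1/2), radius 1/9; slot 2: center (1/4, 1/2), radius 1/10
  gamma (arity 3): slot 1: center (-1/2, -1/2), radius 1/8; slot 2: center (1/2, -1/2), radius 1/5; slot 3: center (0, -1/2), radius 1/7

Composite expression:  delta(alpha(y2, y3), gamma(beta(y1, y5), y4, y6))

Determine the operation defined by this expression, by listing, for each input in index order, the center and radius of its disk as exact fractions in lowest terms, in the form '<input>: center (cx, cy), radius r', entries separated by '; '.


y1: center (33/160, 71/160), radius 1/560; y2: center (1/2, -1/2), radius 1/81; y3: center (17/36, -4/9), radius 1/108; y4: center (3/10, 9/20), radius 1/50; y5: center (33/160, 73/160), radius 1/560; y6: center (1/4, 9/20), radius 1/70

Only the slot chain above each y matters under delta; compose those maps.
tracing y2 down its 2-map path: center (1/2, -1/2), radius 1/81
tracing y3 down its 2-map path: center (17/36, -4/9), radius 1/108
tracing y1 down its 3-map path: center (33/160, 71/160), radius 1/560
tracing y5 down its 3-map path: center (33/160, 73/160), radius 1/560
tracing y4 down its 2-map path: center (3/10, 9/20), radius 1/50
tracing y6 down its 2-map path: center (1/4, 9/20), radius 1/70


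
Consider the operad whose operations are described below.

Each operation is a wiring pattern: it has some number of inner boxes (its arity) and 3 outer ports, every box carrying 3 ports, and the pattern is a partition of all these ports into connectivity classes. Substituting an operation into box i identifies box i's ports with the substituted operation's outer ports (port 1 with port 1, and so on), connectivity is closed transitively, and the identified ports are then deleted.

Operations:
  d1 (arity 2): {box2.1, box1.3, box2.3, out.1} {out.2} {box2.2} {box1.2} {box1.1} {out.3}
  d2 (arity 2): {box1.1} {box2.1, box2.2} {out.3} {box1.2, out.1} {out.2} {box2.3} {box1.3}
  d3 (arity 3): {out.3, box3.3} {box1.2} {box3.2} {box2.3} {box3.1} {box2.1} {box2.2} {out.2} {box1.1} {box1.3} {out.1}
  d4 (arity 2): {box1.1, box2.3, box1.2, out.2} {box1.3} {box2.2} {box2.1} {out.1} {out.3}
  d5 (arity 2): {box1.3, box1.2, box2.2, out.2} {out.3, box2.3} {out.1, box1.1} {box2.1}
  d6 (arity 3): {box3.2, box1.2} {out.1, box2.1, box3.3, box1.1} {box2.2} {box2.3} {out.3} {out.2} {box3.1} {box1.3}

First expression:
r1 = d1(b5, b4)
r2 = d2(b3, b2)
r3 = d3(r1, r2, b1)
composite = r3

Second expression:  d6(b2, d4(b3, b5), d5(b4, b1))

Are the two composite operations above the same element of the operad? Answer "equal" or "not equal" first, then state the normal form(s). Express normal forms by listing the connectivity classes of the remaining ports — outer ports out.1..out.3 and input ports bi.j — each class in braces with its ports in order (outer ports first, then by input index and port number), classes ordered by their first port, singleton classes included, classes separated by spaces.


not equal; the first gives {out.1} {out.2} {out.3, b1.3} {b1.1} {b1.2} {b2.1, b2.2} {b2.3} {b3.1} {b3.2} {b3.3} {b4.1, b4.3, b5.3} {b4.2} {b5.1} {b5.2} and the second {out.1, b1.3, b2.1} {out.2} {out.3} {b1.1} {b1.2, b2.2, b4.2, b4.3} {b2.3} {b3.1, b3.2, b5.3} {b3.3} {b4.1} {b5.1} {b5.2}

In normal form, the first expression is {out.1} {out.2} {out.3, b1.3} {b1.1} {b1.2} {b2.1, b2.2} {b2.3} {b3.1} {b3.2} {b3.3} {b4.1, b4.3, b5.3} {b4.2} {b5.1} {b5.2}
In normal form, the second expression is {out.1, b1.3, b2.1} {out.2} {out.3} {b1.1} {b1.2, b2.2, b4.2, b4.3} {b2.3} {b3.1, b3.2, b5.3} {b3.3} {b4.1} {b5.1} {b5.2}
No match — not equal.


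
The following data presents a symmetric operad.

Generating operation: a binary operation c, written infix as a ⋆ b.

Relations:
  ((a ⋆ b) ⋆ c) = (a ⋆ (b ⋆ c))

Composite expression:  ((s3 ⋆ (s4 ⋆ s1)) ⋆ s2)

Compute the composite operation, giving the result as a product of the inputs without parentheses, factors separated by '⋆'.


s3 ⋆ s4 ⋆ s1 ⋆ s2

All parenthesizations of c agree; list the s-inputs left to right.
(s4 ⋆ s1) reduces to s4 ⋆ s1
(s3 ⋆ (s4 ⋆ s1)) reduces to s3 ⋆ s4 ⋆ s1
((s3 ⋆ (s4 ⋆ s1)) ⋆ s2) reduces to s3 ⋆ s4 ⋆ s1 ⋆ s2


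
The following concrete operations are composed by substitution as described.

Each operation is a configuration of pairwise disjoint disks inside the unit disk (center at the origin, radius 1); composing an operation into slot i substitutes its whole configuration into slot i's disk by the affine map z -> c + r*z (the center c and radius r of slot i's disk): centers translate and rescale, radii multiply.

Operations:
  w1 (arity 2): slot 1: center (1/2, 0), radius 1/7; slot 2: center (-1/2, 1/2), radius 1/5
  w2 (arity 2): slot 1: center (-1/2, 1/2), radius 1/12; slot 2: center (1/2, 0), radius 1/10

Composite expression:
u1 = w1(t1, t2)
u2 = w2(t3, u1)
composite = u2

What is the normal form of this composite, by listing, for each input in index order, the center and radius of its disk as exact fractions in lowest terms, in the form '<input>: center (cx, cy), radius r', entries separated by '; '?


t1: center (11/20, 0), radius 1/70; t2: center (9/20, 1/20), radius 1/50; t3: center (-1/2, 1/2), radius 1/12

Each t-disk chains the slot maps above it in w2; radii multiply.
input t3: applying the 1 nested substitution gives center (-1/2, 1/2), radius 1/12
input t1: applying the 2 nested substitutions gives center (11/20, 0), radius 1/70
input t2: applying the 2 nested substitutions gives center (9/20, 1/20), radius 1/50


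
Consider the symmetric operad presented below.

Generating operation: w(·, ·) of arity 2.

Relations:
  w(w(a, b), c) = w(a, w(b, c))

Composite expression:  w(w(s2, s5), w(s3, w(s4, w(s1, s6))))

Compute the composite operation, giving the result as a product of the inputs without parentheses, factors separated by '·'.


s2 · s5 · s3 · s4 · s1 · s6

The w-tree's shape is irrelevant; the s-reading-order decides.
w(s2, s5) unparenthesizes to s2 · s5
w(s1, s6) unparenthesizes to s1 · s6
w(s4, w(s1, s6)) unparenthesizes to s4 · s1 · s6
w(s3, w(s4, w(s1, s6))) unparenthesizes to s3 · s4 · s1 · s6
w(w(s2, s5), w(s3, w(s4, w(s1, s6)))) unparenthesizes to s2 · s5 · s3 · s4 · s1 · s6


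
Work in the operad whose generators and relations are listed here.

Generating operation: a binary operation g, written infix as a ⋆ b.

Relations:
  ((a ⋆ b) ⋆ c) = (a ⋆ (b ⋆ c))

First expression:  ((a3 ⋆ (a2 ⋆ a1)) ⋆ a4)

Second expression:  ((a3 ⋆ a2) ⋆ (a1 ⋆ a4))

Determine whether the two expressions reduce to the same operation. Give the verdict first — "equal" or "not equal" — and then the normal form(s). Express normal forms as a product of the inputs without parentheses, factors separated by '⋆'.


equal — both sides give a3 ⋆ a2 ⋆ a1 ⋆ a4

The first expression reduces to a3 ⋆ a2 ⋆ a1 ⋆ a4
The second expression reduces to a3 ⋆ a2 ⋆ a1 ⋆ a4
One common form — equal.


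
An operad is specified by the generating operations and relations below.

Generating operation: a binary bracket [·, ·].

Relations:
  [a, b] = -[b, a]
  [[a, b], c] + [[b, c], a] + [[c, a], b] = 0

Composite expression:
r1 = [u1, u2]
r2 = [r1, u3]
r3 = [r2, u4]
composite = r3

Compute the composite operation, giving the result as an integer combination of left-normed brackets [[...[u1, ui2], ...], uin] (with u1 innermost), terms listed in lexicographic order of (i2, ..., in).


[[[u1, u2], u3], u4]

In the tensor algebra, words opening u1 carry the u1-anchored form.
Composite bracket: [[[u1, u2], u3], u4]
The bracket unfolds into 8 signed words via [a, b] = ab - ba (2^3 = 8).
Keep just the words that open with u1:
  word u1u2u3u4 has sign +1, contributing +[[[u1, u2], u3], u4]


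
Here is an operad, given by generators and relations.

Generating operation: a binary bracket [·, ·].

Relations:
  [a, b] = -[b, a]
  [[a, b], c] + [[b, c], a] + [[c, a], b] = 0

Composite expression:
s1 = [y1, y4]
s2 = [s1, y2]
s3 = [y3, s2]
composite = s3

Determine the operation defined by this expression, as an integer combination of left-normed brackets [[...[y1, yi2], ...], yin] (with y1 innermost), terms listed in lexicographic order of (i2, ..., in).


-[[[y1, y4], y2], y3]

Left-normed coefficients sit on the y1-initial expansion words.
Composite bracket: [y3, [[y1, y4], y2]]
Expanding via [a, b] = ab - ba: 8 signed words (2^3 = 8).
Keep just the words that open with y1:
  y1y4y2y3 (sign -1) contributes -[[[y1, y4], y2], y3]


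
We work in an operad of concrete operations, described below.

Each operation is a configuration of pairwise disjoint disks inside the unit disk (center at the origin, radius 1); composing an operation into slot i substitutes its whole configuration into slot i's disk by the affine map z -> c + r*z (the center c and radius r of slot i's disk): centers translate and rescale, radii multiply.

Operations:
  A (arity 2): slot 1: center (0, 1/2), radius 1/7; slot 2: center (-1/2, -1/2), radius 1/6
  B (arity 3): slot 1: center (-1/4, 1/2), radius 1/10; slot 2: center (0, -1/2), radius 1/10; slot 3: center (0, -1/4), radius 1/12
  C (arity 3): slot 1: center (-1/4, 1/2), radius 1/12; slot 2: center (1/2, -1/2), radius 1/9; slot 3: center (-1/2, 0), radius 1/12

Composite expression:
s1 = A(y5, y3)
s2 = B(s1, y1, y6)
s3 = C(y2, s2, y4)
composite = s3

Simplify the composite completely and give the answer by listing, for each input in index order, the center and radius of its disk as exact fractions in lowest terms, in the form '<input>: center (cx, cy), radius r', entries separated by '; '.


Each y-disk chains the slot maps above it in C; radii multiply.
y2: after 1 affine step, its disk has center (-1/4, 1/2), radius 1/12
y5: after 3 affine steps, its disk has center (17/36, -79/180), radius 1/630
y3: after 3 affine steps, its disk has center (7/15, -9/20), radius 1/540
y1: after 2 affine steps, its disk has center (1/2, -5/9), radius 1/90
y6: after 2 affine steps, its disk has center (1/2, -19/36), radius 1/108
y4: after 1 affine step, its disk has center (-1/2, 0), radius 1/12

y1: center (1/2, -5/9), radius 1/90; y2: center (-1/4, 1/2), radius 1/12; y3: center (7/15, -9/20), radius 1/540; y4: center (-1/2, 0), radius 1/12; y5: center (17/36, -79/180), radius 1/630; y6: center (1/2, -19/36), radius 1/108


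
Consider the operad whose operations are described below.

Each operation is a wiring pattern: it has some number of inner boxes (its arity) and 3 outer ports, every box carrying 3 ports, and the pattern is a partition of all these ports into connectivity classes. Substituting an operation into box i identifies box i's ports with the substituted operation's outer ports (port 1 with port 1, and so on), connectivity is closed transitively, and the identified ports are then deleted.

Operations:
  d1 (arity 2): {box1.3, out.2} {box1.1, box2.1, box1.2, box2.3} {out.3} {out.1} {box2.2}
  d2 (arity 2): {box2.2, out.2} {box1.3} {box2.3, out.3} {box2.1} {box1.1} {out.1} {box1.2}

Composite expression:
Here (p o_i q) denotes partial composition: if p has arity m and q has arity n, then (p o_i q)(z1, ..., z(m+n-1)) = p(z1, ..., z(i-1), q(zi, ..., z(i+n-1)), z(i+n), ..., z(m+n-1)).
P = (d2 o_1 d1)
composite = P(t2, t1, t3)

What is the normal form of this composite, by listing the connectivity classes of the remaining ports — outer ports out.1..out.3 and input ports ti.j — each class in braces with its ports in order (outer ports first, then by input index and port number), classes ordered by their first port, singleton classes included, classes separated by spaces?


{out.1} {out.2, t3.2} {out.3, t3.3} {t1.1, t1.3, t2.1, t2.2} {t1.2} {t2.3} {t3.1}

Treat the ports identified at d2 as solder joints: merge, then drop.
after d1, the pattern on (t2, t1) reads {out.1} {out.2, t2.3} {out.3} {t1.1, t1.3, t2.1, t2.2} {t1.2} (out.j = its outer ports)
after d2, the pattern on (t2, t1, t3) reads {out.1} {out.2, t3.2} {out.3, t3.3} {t1.1, t1.3, t2.1, t2.2} {t1.2} {t2.3} {t3.1} (out.j = its outer ports)


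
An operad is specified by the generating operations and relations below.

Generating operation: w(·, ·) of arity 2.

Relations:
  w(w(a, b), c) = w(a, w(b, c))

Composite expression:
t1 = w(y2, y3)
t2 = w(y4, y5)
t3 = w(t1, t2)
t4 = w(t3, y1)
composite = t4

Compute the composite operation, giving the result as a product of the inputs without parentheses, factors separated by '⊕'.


All parenthesizations of w agree; list the y-inputs left to right.
w(y2, y3) unparenthesizes to y2 ⊕ y3
w(y4, y5) unparenthesizes to y4 ⊕ y5
w(w(y2, y3), w(y4, y5)) unparenthesizes to y2 ⊕ y3 ⊕ y4 ⊕ y5
w(w(w(y2, y3), w(y4, y5)), y1) unparenthesizes to y2 ⊕ y3 ⊕ y4 ⊕ y5 ⊕ y1

y2 ⊕ y3 ⊕ y4 ⊕ y5 ⊕ y1


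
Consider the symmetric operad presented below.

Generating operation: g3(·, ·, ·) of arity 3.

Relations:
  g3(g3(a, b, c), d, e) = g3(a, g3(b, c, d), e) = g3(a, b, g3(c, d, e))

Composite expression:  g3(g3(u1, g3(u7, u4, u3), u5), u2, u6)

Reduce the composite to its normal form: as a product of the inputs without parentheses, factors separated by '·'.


u1 · u7 · u4 · u3 · u5 · u2 · u6

Associativity of g3 dissolves the nesting; only the u-input order survives.
g3(u7, u4, u3) reduces to u7 · u4 · u3
g3(u1, g3(u7, u4, u3), u5) reduces to u1 · u7 · u4 · u3 · u5
g3(g3(u1, g3(u7, u4, u3), u5), u2, u6) reduces to u1 · u7 · u4 · u3 · u5 · u2 · u6


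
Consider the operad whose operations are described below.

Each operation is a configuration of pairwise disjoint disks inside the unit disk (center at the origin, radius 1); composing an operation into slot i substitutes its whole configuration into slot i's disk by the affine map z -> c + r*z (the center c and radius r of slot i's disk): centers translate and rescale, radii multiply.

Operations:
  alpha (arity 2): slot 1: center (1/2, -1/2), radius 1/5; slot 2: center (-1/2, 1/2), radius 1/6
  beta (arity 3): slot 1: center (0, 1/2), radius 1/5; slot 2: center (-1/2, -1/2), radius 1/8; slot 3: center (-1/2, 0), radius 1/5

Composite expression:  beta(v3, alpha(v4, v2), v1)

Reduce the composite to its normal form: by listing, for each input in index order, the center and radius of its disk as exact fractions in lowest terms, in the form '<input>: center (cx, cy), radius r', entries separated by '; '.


v1: center (-1/2, 0), radius 1/5; v2: center (-9/16, -7/16), radius 1/48; v3: center (0, 1/2), radius 1/5; v4: center (-7/16, -9/16), radius 1/40


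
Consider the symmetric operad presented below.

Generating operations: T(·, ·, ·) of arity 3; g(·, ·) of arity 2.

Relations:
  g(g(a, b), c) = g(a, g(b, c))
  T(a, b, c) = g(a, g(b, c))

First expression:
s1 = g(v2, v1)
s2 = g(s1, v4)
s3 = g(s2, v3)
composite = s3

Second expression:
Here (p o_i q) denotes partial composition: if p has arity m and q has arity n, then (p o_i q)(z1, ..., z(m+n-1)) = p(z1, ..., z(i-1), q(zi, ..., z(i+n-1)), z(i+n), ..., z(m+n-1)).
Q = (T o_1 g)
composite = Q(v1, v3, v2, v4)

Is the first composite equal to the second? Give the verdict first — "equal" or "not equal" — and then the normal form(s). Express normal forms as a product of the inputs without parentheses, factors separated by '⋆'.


Reducing the first expression gives v2 ⋆ v1 ⋆ v4 ⋆ v3
Reducing the second expression gives v1 ⋆ v3 ⋆ v2 ⋆ v4
Distinct normal forms: not equal.

not equal: they reduce to v2 ⋆ v1 ⋆ v4 ⋆ v3 and v1 ⋆ v3 ⋆ v2 ⋆ v4


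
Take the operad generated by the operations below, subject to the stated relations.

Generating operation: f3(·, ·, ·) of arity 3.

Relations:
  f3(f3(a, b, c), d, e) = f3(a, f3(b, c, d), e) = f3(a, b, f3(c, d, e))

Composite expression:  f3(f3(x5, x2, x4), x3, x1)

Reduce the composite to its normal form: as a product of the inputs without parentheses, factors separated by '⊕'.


Every regrouping of f3 is equal, so read the x-inputs in written order.
f3(x5, x2, x4) collapses to x5 ⊕ x2 ⊕ x4
f3(f3(x5, x2, x4), x3, x1) collapses to x5 ⊕ x2 ⊕ x4 ⊕ x3 ⊕ x1

x5 ⊕ x2 ⊕ x4 ⊕ x3 ⊕ x1


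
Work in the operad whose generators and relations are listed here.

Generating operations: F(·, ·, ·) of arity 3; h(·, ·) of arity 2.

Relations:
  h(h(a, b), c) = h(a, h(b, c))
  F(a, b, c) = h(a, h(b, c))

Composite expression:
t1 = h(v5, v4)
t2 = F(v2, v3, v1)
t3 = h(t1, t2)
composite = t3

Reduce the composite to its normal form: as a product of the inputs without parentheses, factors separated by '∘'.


v5 ∘ v4 ∘ v2 ∘ v3 ∘ v1

Key point: h is associative — brackets drop, the v-order remains.
h(v5, v4) flattens to v5 ∘ v4
F(v2, v3, v1) flattens to v2 ∘ v3 ∘ v1
h(h(v5, v4), F(v2, v3, v1)) flattens to v5 ∘ v4 ∘ v2 ∘ v3 ∘ v1


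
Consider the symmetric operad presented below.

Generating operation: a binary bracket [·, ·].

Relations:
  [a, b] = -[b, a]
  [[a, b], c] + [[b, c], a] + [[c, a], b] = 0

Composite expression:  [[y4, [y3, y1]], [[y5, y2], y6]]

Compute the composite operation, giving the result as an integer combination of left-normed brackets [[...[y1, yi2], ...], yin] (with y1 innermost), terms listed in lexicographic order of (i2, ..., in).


-[[[[[y1, y3], y4], y2], y5], y6] + [[[[[y1, y3], y4], y5], y2], y6] + [[[[[y1, y3], y4], y6], y2], y5] - [[[[[y1, y3], y4], y6], y5], y2]

Antisymmetry and Jacobi reduce to y1-anchored left-normed brackets.
Composite bracket: [[y4, [y3, y1]], [[y5, y2], y6]]
Under [a, b] = ab - ba we get 32 signed associative words (2^5 = 32).
Coefficients come from the y1-initial words:
  sign of y1y3y4y2y5y6 is -1, so it contributes -[[[[[y1, y3], y4], y2], y5], y6]
  sign of y1y3y4y5y2y6 is +1, so it contributes +[[[[[y1, y3], y4], y5], y2], y6]
  sign of y1y3y4y6y2y5 is +1, so it contributes +[[[[[y1, y3], y4], y6], y2], y5]
  sign of y1y3y4y6y5y2 is -1, so it contributes -[[[[[y1, y3], y4], y6], y5], y2]


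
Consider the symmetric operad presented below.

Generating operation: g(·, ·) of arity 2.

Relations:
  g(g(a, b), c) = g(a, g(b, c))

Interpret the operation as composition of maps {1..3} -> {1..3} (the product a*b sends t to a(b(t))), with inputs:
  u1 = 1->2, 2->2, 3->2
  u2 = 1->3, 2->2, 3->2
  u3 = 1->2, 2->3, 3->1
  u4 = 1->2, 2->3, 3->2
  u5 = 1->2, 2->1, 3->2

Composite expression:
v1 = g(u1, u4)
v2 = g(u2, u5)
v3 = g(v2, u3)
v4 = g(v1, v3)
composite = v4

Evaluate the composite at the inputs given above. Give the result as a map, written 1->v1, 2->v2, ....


g(u1, u4) = 1->2, 2->2, 3->2
g(u2, u5) = 1->2, 2->3, 3->2
g(g(u2, u5), u3) = 1->3, 2->2, 3->2
g(g(u1, u4), g(g(u2, u5), u3)) = 1->2, 2->2, 3->2

1->2, 2->2, 3->2


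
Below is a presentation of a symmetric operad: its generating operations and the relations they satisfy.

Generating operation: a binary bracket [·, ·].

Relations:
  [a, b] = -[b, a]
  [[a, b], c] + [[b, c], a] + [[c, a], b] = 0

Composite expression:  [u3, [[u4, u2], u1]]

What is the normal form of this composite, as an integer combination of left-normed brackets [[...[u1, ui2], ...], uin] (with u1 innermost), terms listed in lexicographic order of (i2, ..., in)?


-[[[u1, u2], u4], u3] + [[[u1, u4], u2], u3]

In the tensor algebra, words opening u1 carry the u1-anchored form.
Composite bracket: [u3, [[u4, u2], u1]]
Full expansion: 8 signed words from ab - ba (2^3 = 8).
Collect the words opening with u1:
  u1u2u4u3 appears with sign -1, giving the term -[[[u1, u2], u4], u3]
  u1u4u2u3 appears with sign +1, giving the term +[[[u1, u4], u2], u3]


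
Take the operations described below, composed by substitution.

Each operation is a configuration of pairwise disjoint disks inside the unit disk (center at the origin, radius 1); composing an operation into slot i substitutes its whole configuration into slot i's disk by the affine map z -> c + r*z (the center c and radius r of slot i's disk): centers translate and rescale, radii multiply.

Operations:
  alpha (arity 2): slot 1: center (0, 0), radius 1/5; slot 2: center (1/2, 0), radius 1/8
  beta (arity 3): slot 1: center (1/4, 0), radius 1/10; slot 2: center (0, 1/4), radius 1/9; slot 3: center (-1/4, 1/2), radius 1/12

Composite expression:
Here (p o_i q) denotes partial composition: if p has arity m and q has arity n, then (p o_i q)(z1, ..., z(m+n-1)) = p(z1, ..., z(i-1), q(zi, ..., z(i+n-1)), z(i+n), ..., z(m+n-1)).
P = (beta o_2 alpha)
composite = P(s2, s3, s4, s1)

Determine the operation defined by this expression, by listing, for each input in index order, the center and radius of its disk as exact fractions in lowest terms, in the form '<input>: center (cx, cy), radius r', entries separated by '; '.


s1: center (-1/4, 1/2), radius 1/12; s2: center (1/4, 0), radius 1/10; s3: center (0, 1/4), radius 1/45; s4: center (1/18, 1/4), radius 1/72


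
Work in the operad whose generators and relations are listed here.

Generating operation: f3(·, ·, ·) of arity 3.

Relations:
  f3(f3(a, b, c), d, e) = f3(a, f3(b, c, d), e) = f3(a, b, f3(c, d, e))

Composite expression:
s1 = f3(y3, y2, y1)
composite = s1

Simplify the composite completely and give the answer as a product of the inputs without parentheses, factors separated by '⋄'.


Every regrouping of f3 is equal, so read the y-inputs in written order.
f3(y3, y2, y1) reduces to y3 ⋄ y2 ⋄ y1

y3 ⋄ y2 ⋄ y1


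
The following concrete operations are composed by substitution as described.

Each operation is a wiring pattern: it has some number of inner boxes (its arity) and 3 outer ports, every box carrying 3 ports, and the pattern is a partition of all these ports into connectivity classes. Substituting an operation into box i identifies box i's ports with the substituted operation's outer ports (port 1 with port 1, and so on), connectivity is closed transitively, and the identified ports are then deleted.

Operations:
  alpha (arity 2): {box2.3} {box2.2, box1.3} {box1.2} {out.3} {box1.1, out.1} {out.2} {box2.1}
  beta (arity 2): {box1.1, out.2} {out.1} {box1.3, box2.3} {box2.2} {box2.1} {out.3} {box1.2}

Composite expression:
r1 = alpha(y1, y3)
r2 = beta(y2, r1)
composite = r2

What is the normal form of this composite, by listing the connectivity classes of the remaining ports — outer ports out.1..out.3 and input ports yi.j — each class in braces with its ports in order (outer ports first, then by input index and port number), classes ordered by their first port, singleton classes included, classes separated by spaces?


{out.1} {out.2, y2.1} {out.3} {y1.1} {y1.2} {y1.3, y3.2} {y2.2} {y2.3} {y3.1} {y3.3}

Reachability decides: close wires over beta-identified ports.
after alpha, the pattern on (y1, y3) reads {out.1, y1.1} {out.2} {out.3} {y1.2} {y1.3, y3.2} {y3.1} {y3.3} (out.j = its outer ports)
after beta, the pattern on (y2, y1, y3) reads {out.1} {out.2, y2.1} {out.3} {y1.1} {y1.2} {y1.3, y3.2} {y2.2} {y2.3} {y3.1} {y3.3} (out.j = its outer ports)


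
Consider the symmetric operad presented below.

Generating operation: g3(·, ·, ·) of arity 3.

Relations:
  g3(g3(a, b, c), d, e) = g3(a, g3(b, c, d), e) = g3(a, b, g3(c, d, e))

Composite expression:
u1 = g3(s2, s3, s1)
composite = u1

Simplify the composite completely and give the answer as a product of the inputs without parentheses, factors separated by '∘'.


s2 ∘ s3 ∘ s1

Key point: g3 is associative — brackets drop, the s-order remains.
g3(s2, s3, s1) collapses to s2 ∘ s3 ∘ s1


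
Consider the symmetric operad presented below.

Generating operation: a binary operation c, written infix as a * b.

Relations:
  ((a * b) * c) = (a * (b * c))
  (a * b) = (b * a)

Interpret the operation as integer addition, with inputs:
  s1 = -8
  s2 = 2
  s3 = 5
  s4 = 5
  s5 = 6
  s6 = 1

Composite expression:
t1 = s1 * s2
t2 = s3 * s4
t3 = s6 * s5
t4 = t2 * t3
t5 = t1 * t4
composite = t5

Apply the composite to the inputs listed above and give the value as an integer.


11

(s1 * s2) = -6
(s3 * s4) = 10
(s6 * s5) = 7
((s3 * s4) * (s6 * s5)) = 17
((s1 * s2) * ((s3 * s4) * (s6 * s5))) = 11


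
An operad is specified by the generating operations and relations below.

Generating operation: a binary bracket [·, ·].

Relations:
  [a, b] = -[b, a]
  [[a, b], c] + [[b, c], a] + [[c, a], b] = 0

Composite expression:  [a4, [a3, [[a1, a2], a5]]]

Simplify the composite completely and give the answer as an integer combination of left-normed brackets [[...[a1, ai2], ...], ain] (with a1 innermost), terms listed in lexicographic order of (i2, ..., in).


[[[[a1, a2], a5], a3], a4]

Left-normed coefficients sit on the a1-initial expansion words.
Composite bracket: [a4, [a3, [[a1, a2], a5]]]
The bracket unfolds into 16 signed words via [a, b] = ab - ba (2^4 = 16).
Collect the words opening with a1:
  word a1a2a5a3a4 has sign +1, contributing +[[[[a1, a2], a5], a3], a4]


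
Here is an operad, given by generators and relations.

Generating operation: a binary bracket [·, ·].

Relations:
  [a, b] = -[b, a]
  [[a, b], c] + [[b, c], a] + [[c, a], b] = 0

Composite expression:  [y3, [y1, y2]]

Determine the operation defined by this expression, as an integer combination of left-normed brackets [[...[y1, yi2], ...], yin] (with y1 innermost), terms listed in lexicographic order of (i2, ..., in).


A multilinear Lie element is pinned by y1-initial words (y1 innermost).
Composite bracket: [y3, [y1, y2]]
The bracket unfolds into 4 signed words via [a, b] = ab - ba (2^2 = 4).
Keep just the words that open with y1:
  sign of y1y2y3 is -1, so it contributes -[[y1, y2], y3]

-[[y1, y2], y3]


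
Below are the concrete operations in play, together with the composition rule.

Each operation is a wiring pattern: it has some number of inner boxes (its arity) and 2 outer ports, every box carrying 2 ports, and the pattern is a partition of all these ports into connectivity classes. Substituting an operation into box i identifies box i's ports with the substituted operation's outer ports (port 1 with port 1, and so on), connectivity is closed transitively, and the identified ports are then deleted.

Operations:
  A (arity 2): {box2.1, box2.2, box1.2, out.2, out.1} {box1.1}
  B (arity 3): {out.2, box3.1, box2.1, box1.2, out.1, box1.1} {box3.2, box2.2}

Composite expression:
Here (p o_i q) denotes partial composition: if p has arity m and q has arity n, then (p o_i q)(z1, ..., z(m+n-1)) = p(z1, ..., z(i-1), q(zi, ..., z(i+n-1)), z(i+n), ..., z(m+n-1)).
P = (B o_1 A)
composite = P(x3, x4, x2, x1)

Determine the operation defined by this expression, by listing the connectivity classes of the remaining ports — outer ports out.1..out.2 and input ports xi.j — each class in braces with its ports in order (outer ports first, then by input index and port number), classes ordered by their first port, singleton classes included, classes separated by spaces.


{out.1, out.2, x1.1, x2.1, x3.2, x4.1, x4.2} {x1.2, x2.2} {x3.1}


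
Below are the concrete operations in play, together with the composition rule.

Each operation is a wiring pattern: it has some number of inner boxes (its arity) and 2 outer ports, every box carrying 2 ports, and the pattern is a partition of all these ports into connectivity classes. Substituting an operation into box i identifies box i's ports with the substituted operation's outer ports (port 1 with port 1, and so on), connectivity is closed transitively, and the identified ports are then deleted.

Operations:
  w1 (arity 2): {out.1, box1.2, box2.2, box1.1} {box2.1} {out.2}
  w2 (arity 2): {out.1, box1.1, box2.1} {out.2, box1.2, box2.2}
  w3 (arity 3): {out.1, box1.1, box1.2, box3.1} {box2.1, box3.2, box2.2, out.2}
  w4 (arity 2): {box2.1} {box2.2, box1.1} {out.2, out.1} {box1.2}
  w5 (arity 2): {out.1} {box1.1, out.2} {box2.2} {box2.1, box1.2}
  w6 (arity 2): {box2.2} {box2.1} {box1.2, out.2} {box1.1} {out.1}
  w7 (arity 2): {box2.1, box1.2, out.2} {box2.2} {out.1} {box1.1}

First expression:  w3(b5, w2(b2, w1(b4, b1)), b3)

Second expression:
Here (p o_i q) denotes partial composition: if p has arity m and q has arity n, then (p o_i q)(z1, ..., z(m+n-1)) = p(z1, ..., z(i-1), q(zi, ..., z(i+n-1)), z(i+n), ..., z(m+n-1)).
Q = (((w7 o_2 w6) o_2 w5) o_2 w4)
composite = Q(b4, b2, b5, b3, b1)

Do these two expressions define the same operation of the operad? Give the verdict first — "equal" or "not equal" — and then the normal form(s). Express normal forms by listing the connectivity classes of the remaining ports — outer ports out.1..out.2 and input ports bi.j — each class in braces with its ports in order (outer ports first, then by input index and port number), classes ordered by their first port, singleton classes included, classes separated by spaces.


not equal; the first gives {out.1, b3.1, b5.1, b5.2} {out.2, b1.2, b2.1, b2.2, b3.2, b4.1, b4.2} {b1.1} and the second {out.1} {out.2, b4.2} {b1.1} {b1.2} {b2.1, b5.2} {b2.2} {b3.1} {b3.2} {b4.1} {b5.1}

Reducing the first expression gives {out.1, b3.1, b5.1, b5.2} {out.2, b1.2, b2.1, b2.2, b3.2, b4.1, b4.2} {b1.1}
Reducing the second expression gives {out.1} {out.2, b4.2} {b1.1} {b1.2} {b2.1, b5.2} {b2.2} {b3.1} {b3.2} {b4.1} {b5.1}
The forms do not match — not equal.


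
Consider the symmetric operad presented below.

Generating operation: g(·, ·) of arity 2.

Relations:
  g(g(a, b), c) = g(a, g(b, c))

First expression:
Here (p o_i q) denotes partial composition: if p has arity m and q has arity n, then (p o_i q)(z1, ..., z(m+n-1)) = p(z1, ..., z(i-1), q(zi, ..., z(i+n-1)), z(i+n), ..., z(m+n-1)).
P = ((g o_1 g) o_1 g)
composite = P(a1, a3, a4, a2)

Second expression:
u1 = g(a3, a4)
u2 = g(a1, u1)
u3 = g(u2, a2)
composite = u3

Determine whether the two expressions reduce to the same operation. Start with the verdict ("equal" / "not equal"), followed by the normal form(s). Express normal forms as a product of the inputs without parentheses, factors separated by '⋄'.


equal; the common form is a1 ⋄ a3 ⋄ a4 ⋄ a2

The first expression reduces to a1 ⋄ a3 ⋄ a4 ⋄ a2
The second expression reduces to a1 ⋄ a3 ⋄ a4 ⋄ a2
Identical normal forms: equal.


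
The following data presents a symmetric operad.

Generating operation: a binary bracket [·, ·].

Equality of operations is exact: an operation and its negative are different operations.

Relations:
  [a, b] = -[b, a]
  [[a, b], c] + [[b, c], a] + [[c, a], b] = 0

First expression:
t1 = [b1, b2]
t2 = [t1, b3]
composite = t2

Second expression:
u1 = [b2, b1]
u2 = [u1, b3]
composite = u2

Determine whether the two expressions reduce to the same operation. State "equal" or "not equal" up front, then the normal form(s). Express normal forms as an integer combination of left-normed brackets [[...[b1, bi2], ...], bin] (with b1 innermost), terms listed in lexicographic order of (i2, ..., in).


not equal — first [[b1, b2], b3], second -[[b1, b2], b3]

The first expression, normalized: [[b1, b2], b3]
The second expression, normalized: -[[b1, b2], b3]
The normal forms differ: not equal.


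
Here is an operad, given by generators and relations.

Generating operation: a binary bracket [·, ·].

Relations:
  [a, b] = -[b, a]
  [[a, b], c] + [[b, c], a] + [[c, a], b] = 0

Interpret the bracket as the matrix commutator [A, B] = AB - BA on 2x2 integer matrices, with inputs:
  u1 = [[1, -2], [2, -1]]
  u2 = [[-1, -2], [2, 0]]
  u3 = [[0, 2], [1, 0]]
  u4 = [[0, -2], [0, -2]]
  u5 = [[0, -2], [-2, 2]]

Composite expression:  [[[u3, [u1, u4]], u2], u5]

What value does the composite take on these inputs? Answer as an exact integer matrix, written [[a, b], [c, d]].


[u1, u4] = [[4, 0], [4, -4]]
[u3, [u1, u4]] = [[8, -16], [8, -8]]
[[u3, [u1, u4]], u2] = [[-16, -48], [-40, 16]]
[[[u3, [u1, u4]], u2], u5] = [[16, -32], [16, -16]]

[[16, -32], [16, -16]]


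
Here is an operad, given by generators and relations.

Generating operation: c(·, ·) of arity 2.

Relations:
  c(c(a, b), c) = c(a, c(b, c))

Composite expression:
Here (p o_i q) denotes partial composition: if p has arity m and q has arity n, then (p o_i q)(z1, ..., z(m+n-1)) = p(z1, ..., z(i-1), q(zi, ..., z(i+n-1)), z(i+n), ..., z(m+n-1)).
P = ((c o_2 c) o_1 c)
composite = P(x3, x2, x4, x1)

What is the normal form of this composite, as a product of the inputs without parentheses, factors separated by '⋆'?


x3 ⋆ x2 ⋆ x4 ⋆ x1

The c-tree's shape is irrelevant; the x-reading-order decides.
c(x3, x2) reduces to x3 ⋆ x2
c(x4, x1) reduces to x4 ⋆ x1
c(c(x3, x2), c(x4, x1)) reduces to x3 ⋆ x2 ⋆ x4 ⋆ x1


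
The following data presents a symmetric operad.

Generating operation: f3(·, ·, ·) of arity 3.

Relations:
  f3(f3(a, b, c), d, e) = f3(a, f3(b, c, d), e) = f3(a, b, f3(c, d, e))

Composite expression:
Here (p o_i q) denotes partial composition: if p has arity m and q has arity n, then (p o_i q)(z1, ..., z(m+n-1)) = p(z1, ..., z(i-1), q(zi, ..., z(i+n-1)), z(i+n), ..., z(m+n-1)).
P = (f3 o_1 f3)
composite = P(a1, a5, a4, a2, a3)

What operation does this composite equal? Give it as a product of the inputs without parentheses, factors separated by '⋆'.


a1 ⋆ a5 ⋆ a4 ⋆ a2 ⋆ a3

Under associativity of f3, the answer is the a's in reading order.
f3(a1, a5, a4) flattens to a1 ⋆ a5 ⋆ a4
f3(f3(a1, a5, a4), a2, a3) flattens to a1 ⋆ a5 ⋆ a4 ⋆ a2 ⋆ a3


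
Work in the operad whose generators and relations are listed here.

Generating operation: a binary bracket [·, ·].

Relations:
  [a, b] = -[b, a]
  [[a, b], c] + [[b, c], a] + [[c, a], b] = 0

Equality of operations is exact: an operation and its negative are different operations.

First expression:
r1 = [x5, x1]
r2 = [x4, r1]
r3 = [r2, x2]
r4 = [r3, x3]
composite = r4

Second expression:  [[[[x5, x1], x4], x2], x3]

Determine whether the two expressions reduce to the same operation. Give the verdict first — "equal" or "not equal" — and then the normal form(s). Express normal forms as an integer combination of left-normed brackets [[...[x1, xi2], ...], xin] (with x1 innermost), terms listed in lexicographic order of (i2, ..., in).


not equal; first: [[[[x1, x5], x4], x2], x3]; second: -[[[[x1, x5], x4], x2], x3]

The first expression, normalized: [[[[x1, x5], x4], x2], x3]
The second expression, normalized: -[[[[x1, x5], x4], x2], x3]
No match — not equal.


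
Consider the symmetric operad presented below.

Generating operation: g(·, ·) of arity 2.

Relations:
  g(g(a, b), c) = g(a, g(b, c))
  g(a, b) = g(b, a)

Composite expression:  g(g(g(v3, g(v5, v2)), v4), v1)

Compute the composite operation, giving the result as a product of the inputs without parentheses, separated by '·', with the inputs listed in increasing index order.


v1 · v2 · v3 · v4 · v5

Shape and order are irrelevant to g; the v-input set decides.
g(v5, v2) spells out as v5 · v2
g(v3, g(v5, v2)) spells out as v3 · v5 · v2
g(g(v3, g(v5, v2)), v4) spells out as v3 · v5 · v2 · v4
g(g(g(v3, g(v5, v2)), v4), v1) spells out as v3 · v5 · v2 · v4 · v1
the factors in increasing index order: v1 · v2 · v3 · v4 · v5


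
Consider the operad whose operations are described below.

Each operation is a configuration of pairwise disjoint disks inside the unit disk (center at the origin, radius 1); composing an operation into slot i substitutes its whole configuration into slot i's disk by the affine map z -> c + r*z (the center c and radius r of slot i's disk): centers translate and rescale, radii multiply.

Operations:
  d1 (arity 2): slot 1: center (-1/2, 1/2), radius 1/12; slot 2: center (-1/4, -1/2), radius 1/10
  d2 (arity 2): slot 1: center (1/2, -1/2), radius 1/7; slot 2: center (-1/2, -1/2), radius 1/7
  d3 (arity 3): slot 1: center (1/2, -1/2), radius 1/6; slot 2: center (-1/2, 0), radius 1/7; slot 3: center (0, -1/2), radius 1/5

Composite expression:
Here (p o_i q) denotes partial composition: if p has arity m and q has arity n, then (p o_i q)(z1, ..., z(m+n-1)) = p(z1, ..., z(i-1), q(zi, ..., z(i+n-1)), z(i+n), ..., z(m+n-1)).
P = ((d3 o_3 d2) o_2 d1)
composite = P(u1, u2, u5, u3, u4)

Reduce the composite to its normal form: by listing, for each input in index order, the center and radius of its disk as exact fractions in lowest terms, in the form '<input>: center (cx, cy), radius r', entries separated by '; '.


Below d3, radii multiply path by path; the u-disk centers shift.
u1 passes through 1 substitution, ending at center (1/2, -1/2), radius 1/6
u2 passes through 2 substitutions, ending at center (-4/7, 1/14), radius 1/84
u5 passes through 2 substitutions, ending at center (-15/28, -1/14), radius 1/70
u3 passes through 2 substitutions, ending at center (1/10, -3/5), radius 1/35
u4 passes through 2 substitutions, ending at center (-1/10, -3/5), radius 1/35

u1: center (1/2, -1/2), radius 1/6; u2: center (-4/7, 1/14), radius 1/84; u3: center (1/10, -3/5), radius 1/35; u4: center (-1/10, -3/5), radius 1/35; u5: center (-15/28, -1/14), radius 1/70
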